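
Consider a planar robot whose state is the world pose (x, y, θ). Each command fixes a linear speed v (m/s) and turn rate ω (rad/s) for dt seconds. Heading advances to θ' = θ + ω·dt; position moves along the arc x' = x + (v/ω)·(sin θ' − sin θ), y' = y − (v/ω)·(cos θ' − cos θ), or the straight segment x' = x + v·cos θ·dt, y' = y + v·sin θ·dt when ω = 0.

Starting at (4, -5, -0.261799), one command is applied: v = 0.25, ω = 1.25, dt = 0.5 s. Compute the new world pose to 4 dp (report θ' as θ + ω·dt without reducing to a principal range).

(4.1228, -4.9938, 0.3632)

θ' = -0.2618 + 1.25·0.5 = 0.3632
R = v/ω = 0.25/1.25 = 0.2000
x' = 4 + 0.2000·(sin 0.3632 − sin -0.2618) = 4.1228
y' = -5 − 0.2000·(cos 0.3632 − cos -0.2618) = -4.9938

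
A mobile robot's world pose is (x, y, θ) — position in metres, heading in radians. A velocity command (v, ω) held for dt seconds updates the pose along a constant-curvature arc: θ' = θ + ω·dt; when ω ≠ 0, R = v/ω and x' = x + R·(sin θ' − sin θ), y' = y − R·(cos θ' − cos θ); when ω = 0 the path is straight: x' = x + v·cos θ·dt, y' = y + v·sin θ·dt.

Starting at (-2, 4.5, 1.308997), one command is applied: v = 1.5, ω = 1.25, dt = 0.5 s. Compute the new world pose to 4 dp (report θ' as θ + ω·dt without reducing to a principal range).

θ' = 1.3090 + 1.25·0.5 = 1.9340
R = v/ω = 1.5/1.25 = 1.2000
x' = -2 + 1.2000·(sin 1.9340 − sin 1.3090) = -2.0374
y' = 4.5 − 1.2000·(cos 1.9340 − cos 1.3090) = 5.2369

(-2.0374, 5.2369, 1.9340)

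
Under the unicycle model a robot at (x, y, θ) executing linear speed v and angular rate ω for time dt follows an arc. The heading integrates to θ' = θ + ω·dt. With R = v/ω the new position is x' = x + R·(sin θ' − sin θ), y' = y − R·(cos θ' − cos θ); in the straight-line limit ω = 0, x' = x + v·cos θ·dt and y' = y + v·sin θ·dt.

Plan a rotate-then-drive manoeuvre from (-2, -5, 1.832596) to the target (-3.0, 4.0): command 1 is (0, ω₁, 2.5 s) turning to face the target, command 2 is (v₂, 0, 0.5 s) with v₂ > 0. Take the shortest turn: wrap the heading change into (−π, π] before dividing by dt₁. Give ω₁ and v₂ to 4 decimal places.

ω₁ = -0.0605, v₂ = 18.1108

heading to target = atan2(4−-5, -3−-2) = 1.6815
Δθ = wrap(1.6815 − 1.8326) = -0.1511; ω₁ = Δθ/dt₁ = -0.0605
distance = √((-3−-2)² + (4−-5)²) = 9.0554; v₂ = distance/dt₂ = 18.1108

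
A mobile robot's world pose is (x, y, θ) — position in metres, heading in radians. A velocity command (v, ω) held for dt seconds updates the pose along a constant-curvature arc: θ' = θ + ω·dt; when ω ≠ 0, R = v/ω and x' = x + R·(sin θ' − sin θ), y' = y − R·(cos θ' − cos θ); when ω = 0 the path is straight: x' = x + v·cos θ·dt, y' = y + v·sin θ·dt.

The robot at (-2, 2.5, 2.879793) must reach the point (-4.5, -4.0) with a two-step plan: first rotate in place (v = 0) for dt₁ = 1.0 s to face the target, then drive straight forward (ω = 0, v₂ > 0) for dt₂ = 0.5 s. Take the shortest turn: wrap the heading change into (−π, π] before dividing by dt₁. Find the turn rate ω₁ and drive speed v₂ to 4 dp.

heading to target = atan2(-4−2.5, -4.5−-2) = -1.9380
Δθ = wrap(-1.9380 − 2.8798) = 1.4654; ω₁ = Δθ/dt₁ = 1.4654
distance = √((-4.5−-2)² + (-4−2.5)²) = 6.9642; v₂ = distance/dt₂ = 13.9284

ω₁ = 1.4654, v₂ = 13.9284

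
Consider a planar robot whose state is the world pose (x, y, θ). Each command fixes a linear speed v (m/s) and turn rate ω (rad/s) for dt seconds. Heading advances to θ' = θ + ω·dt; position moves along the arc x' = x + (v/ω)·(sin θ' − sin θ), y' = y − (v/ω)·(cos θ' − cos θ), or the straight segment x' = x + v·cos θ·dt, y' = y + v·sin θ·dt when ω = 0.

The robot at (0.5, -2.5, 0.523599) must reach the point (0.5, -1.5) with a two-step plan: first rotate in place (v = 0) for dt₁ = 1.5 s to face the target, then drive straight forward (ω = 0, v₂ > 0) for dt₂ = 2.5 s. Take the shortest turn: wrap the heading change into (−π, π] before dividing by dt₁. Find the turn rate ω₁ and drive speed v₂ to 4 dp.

ω₁ = 0.6981, v₂ = 0.4000

heading to target = atan2(-1.5−-2.5, 0.5−0.5) = 1.5708
Δθ = wrap(1.5708 − 0.5236) = 1.0472; ω₁ = Δθ/dt₁ = 0.6981
distance = √((0.5−0.5)² + (-1.5−-2.5)²) = 1.0000; v₂ = distance/dt₂ = 0.4000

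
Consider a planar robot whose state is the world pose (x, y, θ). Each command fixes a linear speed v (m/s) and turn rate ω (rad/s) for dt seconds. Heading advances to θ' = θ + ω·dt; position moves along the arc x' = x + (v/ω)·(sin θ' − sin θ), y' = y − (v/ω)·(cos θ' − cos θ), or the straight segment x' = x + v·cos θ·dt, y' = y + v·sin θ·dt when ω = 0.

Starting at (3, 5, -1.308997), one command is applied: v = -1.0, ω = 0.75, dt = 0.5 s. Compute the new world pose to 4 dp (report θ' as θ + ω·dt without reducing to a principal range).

(2.7841, 5.4477, -0.9340)

θ' = -1.3090 + 0.75·0.5 = -0.9340
R = v/ω = -1.0/0.75 = -1.3333
x' = 3 + -1.3333·(sin -0.9340 − sin -1.3090) = 2.7841
y' = 5 − -1.3333·(cos -0.9340 − cos -1.3090) = 5.4477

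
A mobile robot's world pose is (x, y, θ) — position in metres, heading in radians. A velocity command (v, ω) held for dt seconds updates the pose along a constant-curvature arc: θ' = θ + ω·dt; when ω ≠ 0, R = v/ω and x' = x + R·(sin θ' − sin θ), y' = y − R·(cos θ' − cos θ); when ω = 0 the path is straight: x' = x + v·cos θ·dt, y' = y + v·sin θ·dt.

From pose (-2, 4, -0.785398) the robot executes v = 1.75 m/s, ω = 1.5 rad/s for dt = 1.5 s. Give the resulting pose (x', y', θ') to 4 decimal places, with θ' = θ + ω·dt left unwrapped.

(-0.0149, 4.7013, 1.4646)

θ' = -0.7854 + 1.5·1.5 = 1.4646
R = v/ω = 1.75/1.5 = 1.1667
x' = -2 + 1.1667·(sin 1.4646 − sin -0.7854) = -0.0149
y' = 4 − 1.1667·(cos 1.4646 − cos -0.7854) = 4.7013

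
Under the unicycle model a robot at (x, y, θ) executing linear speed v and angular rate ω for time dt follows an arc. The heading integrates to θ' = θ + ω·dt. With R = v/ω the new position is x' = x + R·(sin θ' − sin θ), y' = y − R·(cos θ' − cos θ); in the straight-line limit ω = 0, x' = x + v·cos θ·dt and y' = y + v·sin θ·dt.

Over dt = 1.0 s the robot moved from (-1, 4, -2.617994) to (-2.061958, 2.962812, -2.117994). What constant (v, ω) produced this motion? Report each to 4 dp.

v = 1.5000, ω = 0.5000

Δθ = -2.117994 − -2.617994 = 0.500000
ω = Δθ/dt = 0.500000/1.0 = 0.5000
R = Δx/(sin θ' − sin θ) = 3.0000
v = R·ω = 3.0000·0.5000 = 1.5000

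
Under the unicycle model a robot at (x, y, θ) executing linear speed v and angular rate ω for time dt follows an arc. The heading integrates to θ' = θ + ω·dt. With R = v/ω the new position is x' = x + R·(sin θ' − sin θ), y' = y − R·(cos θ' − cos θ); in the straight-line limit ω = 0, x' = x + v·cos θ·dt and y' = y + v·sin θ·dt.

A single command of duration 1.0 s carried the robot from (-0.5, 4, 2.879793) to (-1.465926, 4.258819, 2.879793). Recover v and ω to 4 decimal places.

v = 1.0000, ω = 0.0000

Δθ = 2.879793 − 2.879793 = 0.000000
ω = Δθ/dt = 0.000000/1.0 = 0.0000
ω = 0 → v = (Δx·cos θ + Δy·sin θ)/dt = 1.0000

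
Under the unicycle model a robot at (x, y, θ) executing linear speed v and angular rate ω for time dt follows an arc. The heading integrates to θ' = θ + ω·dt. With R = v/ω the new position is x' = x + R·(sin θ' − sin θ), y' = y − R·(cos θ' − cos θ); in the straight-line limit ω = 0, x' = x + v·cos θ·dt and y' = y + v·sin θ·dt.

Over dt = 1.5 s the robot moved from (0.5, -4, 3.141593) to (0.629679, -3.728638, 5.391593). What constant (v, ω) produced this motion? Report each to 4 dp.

v = -0.2500, ω = 1.5000

Δθ = 5.391593 − 3.141593 = 2.250000
ω = Δθ/dt = 2.250000/1.5 = 1.5000
R = −Δy/(cos θ' − cos θ) = -0.1667
v = R·ω = -0.1667·1.5000 = -0.2500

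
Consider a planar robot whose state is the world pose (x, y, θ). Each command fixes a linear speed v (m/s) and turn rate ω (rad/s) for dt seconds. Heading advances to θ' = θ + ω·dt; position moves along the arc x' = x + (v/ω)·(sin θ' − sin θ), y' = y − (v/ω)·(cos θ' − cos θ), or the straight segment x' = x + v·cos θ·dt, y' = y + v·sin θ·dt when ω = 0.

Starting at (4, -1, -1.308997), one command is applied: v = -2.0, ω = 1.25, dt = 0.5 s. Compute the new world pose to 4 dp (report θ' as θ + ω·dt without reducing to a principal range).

(3.4656, -0.1740, -0.6840)

θ' = -1.3090 + 1.25·0.5 = -0.6840
R = v/ω = -2.0/1.25 = -1.6000
x' = 4 + -1.6000·(sin -0.6840 − sin -1.3090) = 3.4656
y' = -1 − -1.6000·(cos -0.6840 − cos -1.3090) = -0.1740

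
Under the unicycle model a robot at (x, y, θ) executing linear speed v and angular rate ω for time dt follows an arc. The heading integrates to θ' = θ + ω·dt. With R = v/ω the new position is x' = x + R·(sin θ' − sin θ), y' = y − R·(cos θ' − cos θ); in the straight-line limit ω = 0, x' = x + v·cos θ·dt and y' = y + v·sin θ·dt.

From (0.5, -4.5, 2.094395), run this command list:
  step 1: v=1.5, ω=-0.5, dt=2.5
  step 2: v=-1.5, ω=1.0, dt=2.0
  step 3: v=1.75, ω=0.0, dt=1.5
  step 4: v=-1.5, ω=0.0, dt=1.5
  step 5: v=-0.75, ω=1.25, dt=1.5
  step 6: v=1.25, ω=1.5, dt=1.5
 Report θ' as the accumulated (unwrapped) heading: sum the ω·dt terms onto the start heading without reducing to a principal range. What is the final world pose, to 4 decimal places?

step 1: θ'=0.8444 (R=-3.0000) → pose (0.8554, -1.0074, 0.8444)
step 2: θ'=2.8444 (R=-1.5000) → pose (1.5375, -3.4380, 2.8444)
step 3: θ'=2.8444 (straight) → pose (-0.9725, -2.6693, 2.8444)
step 4: θ'=2.8444 (straight) → pose (1.1789, -3.3282, 2.8444)
step 5: θ'=4.7194 (R=-0.6000) → pose (1.9546, -2.7503, 4.7194)
step 6: θ'=6.9694 (R=0.8333) → pose (3.3159, -3.3891, 6.9694)

(3.3159, -3.3891, 6.9694)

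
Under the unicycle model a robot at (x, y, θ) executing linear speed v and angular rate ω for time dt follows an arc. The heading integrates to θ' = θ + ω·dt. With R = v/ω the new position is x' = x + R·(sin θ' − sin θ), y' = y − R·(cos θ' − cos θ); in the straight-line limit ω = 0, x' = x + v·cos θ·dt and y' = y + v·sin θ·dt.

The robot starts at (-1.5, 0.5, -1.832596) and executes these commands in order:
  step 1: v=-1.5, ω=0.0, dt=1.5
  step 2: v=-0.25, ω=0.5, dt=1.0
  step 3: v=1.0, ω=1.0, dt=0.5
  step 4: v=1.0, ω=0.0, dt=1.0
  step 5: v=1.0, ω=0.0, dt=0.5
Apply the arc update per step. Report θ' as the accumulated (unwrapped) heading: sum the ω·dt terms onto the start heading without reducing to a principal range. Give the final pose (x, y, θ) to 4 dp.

step 1: θ'=-1.8326 (straight) → pose (-0.9177, 2.6733, -1.8326)
step 2: θ'=-1.3326 (R=-0.5000) → pose (-0.9147, 2.9207, -1.3326)
step 3: θ'=-0.8326 (R=1.0000) → pose (-0.6827, 2.4837, -0.8326)
step 4: θ'=-0.8326 (straight) → pose (-0.0097, 1.7440, -0.8326)
step 5: θ'=-0.8326 (straight) → pose (0.3268, 1.3742, -0.8326)

(0.3268, 1.3742, -0.8326)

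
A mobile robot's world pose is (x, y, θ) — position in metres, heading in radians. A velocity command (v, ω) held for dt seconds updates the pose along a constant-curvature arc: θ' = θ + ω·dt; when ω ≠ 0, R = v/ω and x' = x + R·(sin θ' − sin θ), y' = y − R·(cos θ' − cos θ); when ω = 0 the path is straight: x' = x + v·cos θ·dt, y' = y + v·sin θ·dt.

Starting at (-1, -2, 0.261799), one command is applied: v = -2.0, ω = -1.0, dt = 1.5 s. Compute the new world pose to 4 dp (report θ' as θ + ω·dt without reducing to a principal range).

θ' = 0.2618 + -1.0·1.5 = -1.2382
R = v/ω = -2.0/-1.0 = 2.0000
x' = -1 + 2.0000·(sin -1.2382 − sin 0.2618) = -3.4080
y' = -2 − 2.0000·(cos -1.2382 − cos 0.2618) = -0.7211

(-3.4080, -0.7211, -1.2382)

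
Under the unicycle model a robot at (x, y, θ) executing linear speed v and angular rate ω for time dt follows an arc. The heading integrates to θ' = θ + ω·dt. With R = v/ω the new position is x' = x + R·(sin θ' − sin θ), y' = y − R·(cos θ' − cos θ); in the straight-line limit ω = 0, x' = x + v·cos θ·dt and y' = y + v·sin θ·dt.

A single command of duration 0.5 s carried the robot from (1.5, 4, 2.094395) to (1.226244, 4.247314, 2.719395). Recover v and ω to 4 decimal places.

Δθ = 2.719395 − 2.094395 = 0.625000
ω = Δθ/dt = 0.625000/0.5 = 1.2500
R = Δx/(sin θ' − sin θ) = 0.6000
v = R·ω = 0.6000·1.2500 = 0.7500

v = 0.7500, ω = 1.2500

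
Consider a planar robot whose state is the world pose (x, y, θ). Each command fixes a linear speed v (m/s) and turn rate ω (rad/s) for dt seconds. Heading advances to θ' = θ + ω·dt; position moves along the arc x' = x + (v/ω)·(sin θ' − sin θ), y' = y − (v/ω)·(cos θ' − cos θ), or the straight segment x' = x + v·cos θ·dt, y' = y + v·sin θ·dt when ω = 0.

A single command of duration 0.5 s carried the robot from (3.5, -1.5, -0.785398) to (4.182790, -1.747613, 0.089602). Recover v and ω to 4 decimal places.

v = 1.5000, ω = 1.7500

Δθ = 0.089602 − -0.785398 = 0.875000
ω = Δθ/dt = 0.875000/0.5 = 1.7500
R = Δx/(sin θ' − sin θ) = 0.8571
v = R·ω = 0.8571·1.7500 = 1.5000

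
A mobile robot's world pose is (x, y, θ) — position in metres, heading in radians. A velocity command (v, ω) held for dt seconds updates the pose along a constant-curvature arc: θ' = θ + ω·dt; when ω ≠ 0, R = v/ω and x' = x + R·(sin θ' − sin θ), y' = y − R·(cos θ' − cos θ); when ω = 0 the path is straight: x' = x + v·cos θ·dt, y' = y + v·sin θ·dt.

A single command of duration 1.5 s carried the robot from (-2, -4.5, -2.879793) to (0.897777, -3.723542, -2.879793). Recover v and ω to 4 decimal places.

v = -2.0000, ω = 0.0000

Δθ = -2.879793 − -2.879793 = 0.000000
ω = Δθ/dt = 0.000000/1.5 = 0.0000
ω = 0 → v = (Δx·cos θ + Δy·sin θ)/dt = -2.0000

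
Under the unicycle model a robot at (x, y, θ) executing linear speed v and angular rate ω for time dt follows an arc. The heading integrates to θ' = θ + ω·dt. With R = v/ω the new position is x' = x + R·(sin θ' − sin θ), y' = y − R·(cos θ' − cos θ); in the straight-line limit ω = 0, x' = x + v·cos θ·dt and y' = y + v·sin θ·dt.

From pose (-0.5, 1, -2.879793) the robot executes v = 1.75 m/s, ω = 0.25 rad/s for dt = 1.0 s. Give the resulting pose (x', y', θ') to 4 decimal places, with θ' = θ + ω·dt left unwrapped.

(-2.1165, 0.3416, -2.6298)

θ' = -2.8798 + 0.25·1.0 = -2.6298
R = v/ω = 1.75/0.25 = 7.0000
x' = -0.5 + 7.0000·(sin -2.6298 − sin -2.8798) = -2.1165
y' = 1 − 7.0000·(cos -2.6298 − cos -2.8798) = 0.3416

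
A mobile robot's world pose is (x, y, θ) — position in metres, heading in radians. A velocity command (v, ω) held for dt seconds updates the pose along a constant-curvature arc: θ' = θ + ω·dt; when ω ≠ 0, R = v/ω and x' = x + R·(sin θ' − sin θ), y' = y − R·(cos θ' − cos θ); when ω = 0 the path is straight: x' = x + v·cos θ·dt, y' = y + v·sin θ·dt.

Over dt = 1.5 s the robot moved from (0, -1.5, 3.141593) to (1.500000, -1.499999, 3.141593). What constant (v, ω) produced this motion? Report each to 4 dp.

v = -1.0000, ω = 0.0000

Δθ = 3.141593 − 3.141593 = 0.000000
ω = Δθ/dt = 0.000000/1.5 = 0.0000
ω = 0 → v = (Δx·cos θ + Δy·sin θ)/dt = -1.0000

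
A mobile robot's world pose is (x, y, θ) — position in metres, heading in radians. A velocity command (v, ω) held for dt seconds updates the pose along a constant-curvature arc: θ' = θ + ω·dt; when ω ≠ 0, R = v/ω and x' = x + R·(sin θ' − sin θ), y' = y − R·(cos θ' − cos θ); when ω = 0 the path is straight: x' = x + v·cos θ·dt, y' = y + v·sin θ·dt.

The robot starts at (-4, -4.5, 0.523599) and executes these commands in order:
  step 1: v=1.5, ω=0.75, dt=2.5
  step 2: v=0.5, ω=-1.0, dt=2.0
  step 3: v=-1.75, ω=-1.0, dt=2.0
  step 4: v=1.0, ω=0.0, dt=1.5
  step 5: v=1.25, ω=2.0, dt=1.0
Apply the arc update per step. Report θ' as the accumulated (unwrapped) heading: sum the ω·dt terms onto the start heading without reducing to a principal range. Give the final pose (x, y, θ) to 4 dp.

(-5.1098, -0.8941, 0.3986)

step 1: θ'=2.3986 (R=2.0000) → pose (-3.6470, -1.2951, 2.3986)
step 2: θ'=0.3986 (R=-0.5000) → pose (-3.5028, -0.4660, 0.3986)
step 3: θ'=-1.6014 (R=1.7500) → pose (-5.9312, 1.2003, -1.6014)
step 4: θ'=-1.6014 (straight) → pose (-5.9771, -0.2990, -1.6014)
step 5: θ'=0.3986 (R=0.6250) → pose (-5.1098, -0.8941, 0.3986)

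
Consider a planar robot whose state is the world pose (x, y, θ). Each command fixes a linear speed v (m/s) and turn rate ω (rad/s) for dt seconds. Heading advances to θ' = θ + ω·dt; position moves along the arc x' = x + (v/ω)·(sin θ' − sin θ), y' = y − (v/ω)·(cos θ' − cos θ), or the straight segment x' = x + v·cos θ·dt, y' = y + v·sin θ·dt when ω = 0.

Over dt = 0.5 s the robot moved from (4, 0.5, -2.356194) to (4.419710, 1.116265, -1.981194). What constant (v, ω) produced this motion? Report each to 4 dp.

Δθ = -1.981194 − -2.356194 = 0.375000
ω = Δθ/dt = 0.375000/0.5 = 0.7500
R = −Δy/(cos θ' − cos θ) = -2.0000
v = R·ω = -2.0000·0.7500 = -1.5000

v = -1.5000, ω = 0.7500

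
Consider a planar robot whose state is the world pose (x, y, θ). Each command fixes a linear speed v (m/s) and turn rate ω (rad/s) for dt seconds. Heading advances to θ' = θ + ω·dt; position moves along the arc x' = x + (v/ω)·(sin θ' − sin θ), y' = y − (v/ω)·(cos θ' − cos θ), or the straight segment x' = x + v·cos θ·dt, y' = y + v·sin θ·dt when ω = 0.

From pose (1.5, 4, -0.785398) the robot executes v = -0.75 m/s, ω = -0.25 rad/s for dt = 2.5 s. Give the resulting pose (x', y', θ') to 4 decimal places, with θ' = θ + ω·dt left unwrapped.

(0.6598, 5.6422, -1.4104)

θ' = -0.7854 + -0.25·2.5 = -1.4104
R = v/ω = -0.75/-0.25 = 3.0000
x' = 1.5 + 3.0000·(sin -1.4104 − sin -0.7854) = 0.6598
y' = 4 − 3.0000·(cos -1.4104 − cos -0.7854) = 5.6422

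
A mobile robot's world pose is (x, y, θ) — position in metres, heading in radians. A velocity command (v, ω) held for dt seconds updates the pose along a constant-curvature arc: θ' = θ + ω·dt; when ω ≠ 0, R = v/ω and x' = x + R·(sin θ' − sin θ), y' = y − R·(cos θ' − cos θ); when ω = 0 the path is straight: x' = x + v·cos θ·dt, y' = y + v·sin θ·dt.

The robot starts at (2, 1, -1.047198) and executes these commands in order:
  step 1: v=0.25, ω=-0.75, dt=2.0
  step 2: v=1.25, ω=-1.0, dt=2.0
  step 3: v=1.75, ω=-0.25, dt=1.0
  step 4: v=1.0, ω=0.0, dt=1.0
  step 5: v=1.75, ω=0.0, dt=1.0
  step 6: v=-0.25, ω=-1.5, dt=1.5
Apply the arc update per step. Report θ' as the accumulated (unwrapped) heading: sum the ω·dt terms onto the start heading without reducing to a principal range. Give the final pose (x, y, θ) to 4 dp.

step 1: θ'=-2.5472 (R=-0.3333) → pose (1.8980, 0.5572, -2.5472)
step 2: θ'=-4.5472 (R=-1.2500) → pose (-0.0350, 1.3872, -4.5472)
step 3: θ'=-4.7972 (R=-7.0000) → pose (-0.1051, 3.1313, -4.7972)
step 4: θ'=-4.7972 (straight) → pose (-0.0204, 4.1277, -4.7972)
step 5: θ'=-4.7972 (straight) → pose (0.1278, 5.8714, -4.7972)
step 6: θ'=-7.0472 (R=0.1667) → pose (-0.1536, 5.7652, -7.0472)

(-0.1536, 5.7652, -7.0472)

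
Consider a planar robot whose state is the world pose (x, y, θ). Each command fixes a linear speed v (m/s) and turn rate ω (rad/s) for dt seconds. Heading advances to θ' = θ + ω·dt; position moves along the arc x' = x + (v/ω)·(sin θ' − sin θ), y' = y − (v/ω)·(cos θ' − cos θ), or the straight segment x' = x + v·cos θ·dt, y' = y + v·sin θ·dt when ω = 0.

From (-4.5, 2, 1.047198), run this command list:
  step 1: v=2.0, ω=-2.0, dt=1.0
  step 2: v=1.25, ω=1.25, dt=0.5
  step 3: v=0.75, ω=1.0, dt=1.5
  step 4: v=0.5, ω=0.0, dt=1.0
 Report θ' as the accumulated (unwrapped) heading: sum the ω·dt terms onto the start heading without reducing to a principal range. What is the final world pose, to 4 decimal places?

(-1.1991, 2.5918, 1.1722)

step 1: θ'=-0.9528 (R=-1.0000) → pose (-2.8189, 2.0794, -0.9528)
step 2: θ'=-0.3278 (R=1.0000) → pose (-2.3259, 1.7121, -0.3278)
step 3: θ'=1.1722 (R=0.7500) → pose (-1.3932, 2.1310, 1.1722)
step 4: θ'=1.1722 (straight) → pose (-1.1991, 2.5918, 1.1722)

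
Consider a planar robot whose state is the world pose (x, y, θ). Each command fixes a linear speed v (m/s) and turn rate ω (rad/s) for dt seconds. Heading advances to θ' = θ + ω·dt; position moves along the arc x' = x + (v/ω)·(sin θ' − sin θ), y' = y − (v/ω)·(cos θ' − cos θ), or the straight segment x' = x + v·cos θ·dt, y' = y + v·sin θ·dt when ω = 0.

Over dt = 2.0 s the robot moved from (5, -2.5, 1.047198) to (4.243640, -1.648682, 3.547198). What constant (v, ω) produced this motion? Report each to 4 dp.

Δθ = 3.547198 − 1.047198 = 2.500000
ω = Δθ/dt = 2.500000/2.0 = 1.2500
R = −Δy/(cos θ' − cos θ) = 0.6000
v = R·ω = 0.6000·1.2500 = 0.7500

v = 0.7500, ω = 1.2500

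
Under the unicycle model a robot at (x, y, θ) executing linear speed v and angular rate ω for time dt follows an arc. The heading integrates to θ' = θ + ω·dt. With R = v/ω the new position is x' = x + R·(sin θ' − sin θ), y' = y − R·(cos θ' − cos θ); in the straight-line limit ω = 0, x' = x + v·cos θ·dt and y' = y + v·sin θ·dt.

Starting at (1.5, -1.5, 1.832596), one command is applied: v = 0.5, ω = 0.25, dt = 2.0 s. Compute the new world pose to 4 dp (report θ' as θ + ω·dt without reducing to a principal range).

(1.0153, -0.6372, 2.3326)

θ' = 1.8326 + 0.25·2.0 = 2.3326
R = v/ω = 0.5/0.25 = 2.0000
x' = 1.5 + 2.0000·(sin 2.3326 − sin 1.8326) = 1.0153
y' = -1.5 − 2.0000·(cos 2.3326 − cos 1.8326) = -0.6372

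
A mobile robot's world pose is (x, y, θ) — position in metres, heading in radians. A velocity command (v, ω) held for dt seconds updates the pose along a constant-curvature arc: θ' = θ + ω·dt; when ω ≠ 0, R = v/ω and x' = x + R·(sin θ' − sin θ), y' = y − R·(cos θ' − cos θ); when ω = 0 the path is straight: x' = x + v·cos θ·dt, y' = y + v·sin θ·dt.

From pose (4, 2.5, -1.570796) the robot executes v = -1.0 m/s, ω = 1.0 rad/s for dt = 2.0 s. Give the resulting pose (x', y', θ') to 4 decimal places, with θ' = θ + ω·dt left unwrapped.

θ' = -1.5708 + 1.0·2.0 = 0.4292
R = v/ω = -1.0/1.0 = -1.0000
x' = 4 + -1.0000·(sin 0.4292 − sin -1.5708) = 2.5839
y' = 2.5 − -1.0000·(cos 0.4292 − cos -1.5708) = 3.4093

(2.5839, 3.4093, 0.4292)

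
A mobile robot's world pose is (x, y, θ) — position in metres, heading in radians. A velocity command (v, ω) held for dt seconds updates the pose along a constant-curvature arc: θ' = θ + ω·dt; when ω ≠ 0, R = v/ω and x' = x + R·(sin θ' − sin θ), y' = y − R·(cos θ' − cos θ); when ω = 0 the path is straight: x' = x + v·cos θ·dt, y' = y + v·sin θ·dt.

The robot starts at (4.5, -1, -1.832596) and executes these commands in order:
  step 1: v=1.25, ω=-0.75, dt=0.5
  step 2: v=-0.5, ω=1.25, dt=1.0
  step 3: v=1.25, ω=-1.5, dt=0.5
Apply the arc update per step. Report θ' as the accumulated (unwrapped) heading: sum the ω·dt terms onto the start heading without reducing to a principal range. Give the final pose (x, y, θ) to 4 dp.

step 1: θ'=-2.2076 (R=-1.6667) → pose (4.2301, -1.5597, -2.2076)
step 2: θ'=-0.9576 (R=-0.4000) → pose (4.2357, -1.0916, -0.9576)
step 3: θ'=-1.7076 (R=-0.8333) → pose (4.3797, -1.6848, -1.7076)

(4.3797, -1.6848, -1.7076)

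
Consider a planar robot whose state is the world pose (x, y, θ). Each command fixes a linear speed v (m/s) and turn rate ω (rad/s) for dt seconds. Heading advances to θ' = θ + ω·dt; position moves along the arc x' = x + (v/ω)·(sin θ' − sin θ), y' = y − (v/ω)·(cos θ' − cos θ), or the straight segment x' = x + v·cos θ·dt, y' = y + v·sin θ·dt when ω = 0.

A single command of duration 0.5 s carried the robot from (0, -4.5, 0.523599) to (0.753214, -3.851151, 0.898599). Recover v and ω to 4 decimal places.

Δθ = 0.898599 − 0.523599 = 0.375000
ω = Δθ/dt = 0.375000/0.5 = 0.7500
R = Δx/(sin θ' − sin θ) = 2.6667
v = R·ω = 2.6667·0.7500 = 2.0000

v = 2.0000, ω = 0.7500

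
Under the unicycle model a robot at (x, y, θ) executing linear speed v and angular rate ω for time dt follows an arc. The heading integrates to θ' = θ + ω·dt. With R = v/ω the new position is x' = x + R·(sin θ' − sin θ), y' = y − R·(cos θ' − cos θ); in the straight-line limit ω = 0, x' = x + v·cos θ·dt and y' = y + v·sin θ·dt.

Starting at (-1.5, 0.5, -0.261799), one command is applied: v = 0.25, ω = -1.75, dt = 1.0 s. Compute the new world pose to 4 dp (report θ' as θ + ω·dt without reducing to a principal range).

θ' = -0.2618 + -1.75·1.0 = -2.0118
R = v/ω = 0.25/-1.75 = -0.1429
x' = -1.5 + -0.1429·(sin -2.0118 − sin -0.2618) = -1.4078
y' = 0.5 − -0.1429·(cos -2.0118 − cos -0.2618) = 0.3010

(-1.4078, 0.3010, -2.0118)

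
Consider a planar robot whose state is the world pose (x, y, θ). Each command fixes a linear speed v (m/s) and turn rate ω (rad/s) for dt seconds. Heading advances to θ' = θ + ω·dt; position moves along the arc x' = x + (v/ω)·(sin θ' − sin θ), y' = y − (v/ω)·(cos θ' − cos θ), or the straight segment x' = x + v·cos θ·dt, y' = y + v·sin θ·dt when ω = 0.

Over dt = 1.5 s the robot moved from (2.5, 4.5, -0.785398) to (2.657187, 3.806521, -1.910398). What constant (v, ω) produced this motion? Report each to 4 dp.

v = 0.5000, ω = -0.7500

Δθ = -1.910398 − -0.785398 = -1.125000
ω = Δθ/dt = -1.125000/1.5 = -0.7500
R = −Δy/(cos θ' − cos θ) = -0.6667
v = R·ω = -0.6667·-0.7500 = 0.5000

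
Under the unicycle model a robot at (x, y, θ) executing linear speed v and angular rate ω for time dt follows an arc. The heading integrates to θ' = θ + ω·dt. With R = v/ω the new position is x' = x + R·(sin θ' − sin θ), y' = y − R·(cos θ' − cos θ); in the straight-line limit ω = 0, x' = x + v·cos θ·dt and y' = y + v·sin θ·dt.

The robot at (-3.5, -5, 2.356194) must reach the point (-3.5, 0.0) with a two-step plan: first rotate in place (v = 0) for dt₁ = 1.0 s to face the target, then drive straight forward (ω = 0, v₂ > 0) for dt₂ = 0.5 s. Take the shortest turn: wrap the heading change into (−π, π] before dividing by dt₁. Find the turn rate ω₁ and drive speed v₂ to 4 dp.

heading to target = atan2(0−-5, -3.5−-3.5) = 1.5708
Δθ = wrap(1.5708 − 2.3562) = -0.7854; ω₁ = Δθ/dt₁ = -0.7854
distance = √((-3.5−-3.5)² + (0−-5)²) = 5.0000; v₂ = distance/dt₂ = 10.0000

ω₁ = -0.7854, v₂ = 10.0000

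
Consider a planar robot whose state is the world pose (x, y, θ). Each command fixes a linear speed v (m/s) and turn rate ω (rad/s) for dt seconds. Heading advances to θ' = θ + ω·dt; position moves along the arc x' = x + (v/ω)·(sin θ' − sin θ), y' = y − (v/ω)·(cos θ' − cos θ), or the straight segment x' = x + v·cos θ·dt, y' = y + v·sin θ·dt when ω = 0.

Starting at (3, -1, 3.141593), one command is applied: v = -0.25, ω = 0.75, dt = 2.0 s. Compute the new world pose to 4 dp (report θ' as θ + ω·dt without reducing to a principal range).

θ' = 3.1416 + 0.75·2.0 = 4.6416
R = v/ω = -0.25/0.75 = -0.3333
x' = 3 + -0.3333·(sin 4.6416 − sin 3.1416) = 3.3325
y' = -1 − -0.3333·(cos 4.6416 − cos 3.1416) = -0.6902

(3.3325, -0.6902, 4.6416)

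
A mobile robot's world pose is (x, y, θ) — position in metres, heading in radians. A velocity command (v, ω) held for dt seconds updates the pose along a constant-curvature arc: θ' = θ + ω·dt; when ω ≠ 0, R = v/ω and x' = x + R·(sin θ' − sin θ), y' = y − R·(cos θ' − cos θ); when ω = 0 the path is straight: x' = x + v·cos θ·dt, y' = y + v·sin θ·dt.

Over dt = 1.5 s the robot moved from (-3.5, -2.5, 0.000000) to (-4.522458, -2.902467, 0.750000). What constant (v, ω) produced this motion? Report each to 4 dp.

Δθ = 0.750000 − 0.000000 = 0.750000
ω = Δθ/dt = 0.750000/1.5 = 0.5000
R = Δx/(sin θ' − sin θ) = -1.5000
v = R·ω = -1.5000·0.5000 = -0.7500

v = -0.7500, ω = 0.5000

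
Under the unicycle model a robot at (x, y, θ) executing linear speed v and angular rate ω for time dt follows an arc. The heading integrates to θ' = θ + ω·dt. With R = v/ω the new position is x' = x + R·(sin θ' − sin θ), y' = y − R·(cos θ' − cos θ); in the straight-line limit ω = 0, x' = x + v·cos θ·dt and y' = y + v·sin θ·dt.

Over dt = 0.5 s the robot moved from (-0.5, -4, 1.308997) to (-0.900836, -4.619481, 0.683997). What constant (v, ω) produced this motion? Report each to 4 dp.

Δθ = 0.683997 − 1.308997 = -0.625000
ω = Δθ/dt = -0.625000/0.5 = -1.2500
R = −Δy/(cos θ' − cos θ) = 1.2000
v = R·ω = 1.2000·-1.2500 = -1.5000

v = -1.5000, ω = -1.2500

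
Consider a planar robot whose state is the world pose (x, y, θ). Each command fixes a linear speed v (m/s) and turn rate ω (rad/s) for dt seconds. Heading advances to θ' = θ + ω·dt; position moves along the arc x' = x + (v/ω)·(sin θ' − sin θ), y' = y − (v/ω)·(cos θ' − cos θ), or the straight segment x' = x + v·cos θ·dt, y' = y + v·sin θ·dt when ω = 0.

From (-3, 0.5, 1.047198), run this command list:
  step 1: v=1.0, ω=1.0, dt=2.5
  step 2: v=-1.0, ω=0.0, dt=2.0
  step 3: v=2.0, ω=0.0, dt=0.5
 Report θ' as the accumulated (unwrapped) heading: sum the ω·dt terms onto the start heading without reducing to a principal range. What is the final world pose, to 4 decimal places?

(-3.3417, 2.3134, 3.5472)

step 1: θ'=3.5472 (R=1.0000) → pose (-4.2606, 1.9189, 3.5472)
step 2: θ'=3.5472 (straight) → pose (-2.4229, 2.7080, 3.5472)
step 3: θ'=3.5472 (straight) → pose (-3.3417, 2.3134, 3.5472)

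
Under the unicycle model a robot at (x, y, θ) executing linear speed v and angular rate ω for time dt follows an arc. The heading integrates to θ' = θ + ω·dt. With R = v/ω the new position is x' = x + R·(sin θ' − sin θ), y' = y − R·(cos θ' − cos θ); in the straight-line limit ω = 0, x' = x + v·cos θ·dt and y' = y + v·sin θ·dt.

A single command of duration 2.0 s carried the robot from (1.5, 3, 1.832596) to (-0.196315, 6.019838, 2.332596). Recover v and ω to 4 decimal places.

v = 1.7500, ω = 0.2500

Δθ = 2.332596 − 1.832596 = 0.500000
ω = Δθ/dt = 0.500000/2.0 = 0.2500
R = −Δy/(cos θ' − cos θ) = 7.0000
v = R·ω = 7.0000·0.2500 = 1.7500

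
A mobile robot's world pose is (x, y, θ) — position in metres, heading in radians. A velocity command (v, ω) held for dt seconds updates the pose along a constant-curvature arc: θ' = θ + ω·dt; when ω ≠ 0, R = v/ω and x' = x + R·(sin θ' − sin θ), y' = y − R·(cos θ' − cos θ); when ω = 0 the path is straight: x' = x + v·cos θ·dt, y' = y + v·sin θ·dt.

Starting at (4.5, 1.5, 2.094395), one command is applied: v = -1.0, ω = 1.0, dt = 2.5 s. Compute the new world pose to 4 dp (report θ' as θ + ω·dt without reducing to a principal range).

θ' = 2.0944 + 1.0·2.5 = 4.5944
R = v/ω = -1.0/1.0 = -1.0000
x' = 4.5 + -1.0000·(sin 4.5944 − sin 2.0944) = 6.3591
y' = 1.5 − -1.0000·(cos 4.5944 − cos 2.0944) = 1.8823

(6.3591, 1.8823, 4.5944)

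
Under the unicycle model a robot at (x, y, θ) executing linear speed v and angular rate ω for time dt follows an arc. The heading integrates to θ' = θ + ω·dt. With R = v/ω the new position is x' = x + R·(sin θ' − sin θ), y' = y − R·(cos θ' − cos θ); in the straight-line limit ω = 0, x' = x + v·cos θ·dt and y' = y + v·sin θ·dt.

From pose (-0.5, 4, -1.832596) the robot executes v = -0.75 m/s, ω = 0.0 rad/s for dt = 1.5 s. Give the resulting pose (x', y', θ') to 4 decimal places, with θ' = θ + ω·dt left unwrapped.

θ' = -1.8326 + 0.0·1.5 = -1.8326
ω = 0 → straight: x' = -0.5 + -0.75·cos(-1.8326)·1.5 = -0.2088
y' = 4 + -0.75·sin(-1.8326)·1.5 = 5.0867

(-0.2088, 5.0867, -1.8326)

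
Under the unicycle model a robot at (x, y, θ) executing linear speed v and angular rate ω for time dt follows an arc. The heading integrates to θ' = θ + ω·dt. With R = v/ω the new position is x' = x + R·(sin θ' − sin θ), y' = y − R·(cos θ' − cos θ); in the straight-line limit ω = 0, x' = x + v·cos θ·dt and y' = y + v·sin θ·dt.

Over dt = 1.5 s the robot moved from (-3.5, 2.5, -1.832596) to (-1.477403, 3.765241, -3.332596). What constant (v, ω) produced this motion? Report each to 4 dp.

Δθ = -3.332596 − -1.832596 = -1.500000
ω = Δθ/dt = -1.500000/1.5 = -1.0000
R = Δx/(sin θ' − sin θ) = 1.7500
v = R·ω = 1.7500·-1.0000 = -1.7500

v = -1.7500, ω = -1.0000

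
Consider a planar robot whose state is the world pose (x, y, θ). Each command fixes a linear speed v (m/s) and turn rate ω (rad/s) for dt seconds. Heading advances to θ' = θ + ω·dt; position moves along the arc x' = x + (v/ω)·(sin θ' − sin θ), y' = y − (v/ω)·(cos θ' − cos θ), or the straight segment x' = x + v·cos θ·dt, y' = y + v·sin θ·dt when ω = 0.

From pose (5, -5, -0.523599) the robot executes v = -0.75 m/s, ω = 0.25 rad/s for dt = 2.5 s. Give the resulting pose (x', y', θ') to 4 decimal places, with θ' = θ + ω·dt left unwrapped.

θ' = -0.5236 + 0.25·2.5 = 0.1014
R = v/ω = -0.75/0.25 = -3.0000
x' = 5 + -3.0000·(sin 0.1014 − sin -0.5236) = 3.1963
y' = -5 − -3.0000·(cos 0.1014 − cos -0.5236) = -4.6135

(3.1963, -4.6135, 0.1014)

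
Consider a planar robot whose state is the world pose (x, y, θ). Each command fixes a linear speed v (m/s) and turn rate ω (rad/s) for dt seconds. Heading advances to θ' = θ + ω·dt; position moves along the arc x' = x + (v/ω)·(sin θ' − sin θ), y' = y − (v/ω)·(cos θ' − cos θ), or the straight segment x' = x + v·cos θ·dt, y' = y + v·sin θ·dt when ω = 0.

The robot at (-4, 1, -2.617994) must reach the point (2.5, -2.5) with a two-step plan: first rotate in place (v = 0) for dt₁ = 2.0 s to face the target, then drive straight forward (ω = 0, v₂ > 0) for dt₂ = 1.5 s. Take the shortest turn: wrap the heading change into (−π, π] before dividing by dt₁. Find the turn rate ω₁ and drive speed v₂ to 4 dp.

heading to target = atan2(-2.5−1, 2.5−-4) = -0.4939
Δθ = wrap(-0.4939 − -2.6180) = 2.1241; ω₁ = Δθ/dt₁ = 1.0620
distance = √((2.5−-4)² + (-2.5−1)²) = 7.3824; v₂ = distance/dt₂ = 4.9216

ω₁ = 1.0620, v₂ = 4.9216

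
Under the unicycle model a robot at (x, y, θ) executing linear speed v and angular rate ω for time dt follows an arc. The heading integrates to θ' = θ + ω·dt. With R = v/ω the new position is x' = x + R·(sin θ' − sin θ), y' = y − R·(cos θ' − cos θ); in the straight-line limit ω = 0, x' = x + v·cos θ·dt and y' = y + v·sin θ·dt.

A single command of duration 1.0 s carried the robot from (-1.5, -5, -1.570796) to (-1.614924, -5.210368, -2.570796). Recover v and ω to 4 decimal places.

v = 0.2500, ω = -1.0000

Δθ = -2.570796 − -1.570796 = -1.000000
ω = Δθ/dt = -1.000000/1.0 = -1.0000
R = −Δy/(cos θ' − cos θ) = -0.2500
v = R·ω = -0.2500·-1.0000 = 0.2500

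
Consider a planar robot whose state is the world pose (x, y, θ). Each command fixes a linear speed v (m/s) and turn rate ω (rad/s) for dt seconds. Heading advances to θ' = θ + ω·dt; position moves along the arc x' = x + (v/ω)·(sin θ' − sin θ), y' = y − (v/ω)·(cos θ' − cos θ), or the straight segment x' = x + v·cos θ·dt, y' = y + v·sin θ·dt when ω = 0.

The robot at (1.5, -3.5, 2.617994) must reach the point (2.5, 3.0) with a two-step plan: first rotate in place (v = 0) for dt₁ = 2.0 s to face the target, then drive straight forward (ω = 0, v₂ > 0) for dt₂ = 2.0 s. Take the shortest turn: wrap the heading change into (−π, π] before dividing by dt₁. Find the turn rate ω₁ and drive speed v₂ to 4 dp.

ω₁ = -0.5999, v₂ = 3.2882

heading to target = atan2(3−-3.5, 2.5−1.5) = 1.4181
Δθ = wrap(1.4181 − 2.6180) = -1.1998; ω₁ = Δθ/dt₁ = -0.5999
distance = √((2.5−1.5)² + (3−-3.5)²) = 6.5765; v₂ = distance/dt₂ = 3.2882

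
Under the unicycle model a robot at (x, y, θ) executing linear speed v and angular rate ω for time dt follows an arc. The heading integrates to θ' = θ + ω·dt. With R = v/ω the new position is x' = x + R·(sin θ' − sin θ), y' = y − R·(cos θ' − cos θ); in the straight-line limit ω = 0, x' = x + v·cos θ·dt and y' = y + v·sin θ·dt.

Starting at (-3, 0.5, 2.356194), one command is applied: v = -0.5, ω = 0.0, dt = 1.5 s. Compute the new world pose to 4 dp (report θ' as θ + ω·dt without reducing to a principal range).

(-2.4697, -0.0303, 2.3562)

θ' = 2.3562 + 0.0·1.5 = 2.3562
ω = 0 → straight: x' = -3 + -0.5·cos(2.3562)·1.5 = -2.4697
y' = 0.5 + -0.5·sin(2.3562)·1.5 = -0.0303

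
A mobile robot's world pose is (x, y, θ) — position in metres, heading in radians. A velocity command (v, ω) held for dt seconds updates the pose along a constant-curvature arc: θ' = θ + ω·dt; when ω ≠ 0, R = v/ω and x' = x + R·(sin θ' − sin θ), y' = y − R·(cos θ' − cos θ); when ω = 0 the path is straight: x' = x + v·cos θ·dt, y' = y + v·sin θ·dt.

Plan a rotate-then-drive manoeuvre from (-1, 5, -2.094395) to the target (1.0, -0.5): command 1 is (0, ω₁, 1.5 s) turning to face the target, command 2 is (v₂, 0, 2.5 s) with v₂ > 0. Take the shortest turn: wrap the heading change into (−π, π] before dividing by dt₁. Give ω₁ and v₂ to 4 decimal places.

heading to target = atan2(-0.5−5, 1−-1) = -1.2220
Δθ = wrap(-1.2220 − -2.0944) = 0.8724; ω₁ = Δθ/dt₁ = 0.5816
distance = √((1−-1)² + (-0.5−5)²) = 5.8523; v₂ = distance/dt₂ = 2.3409

ω₁ = 0.5816, v₂ = 2.3409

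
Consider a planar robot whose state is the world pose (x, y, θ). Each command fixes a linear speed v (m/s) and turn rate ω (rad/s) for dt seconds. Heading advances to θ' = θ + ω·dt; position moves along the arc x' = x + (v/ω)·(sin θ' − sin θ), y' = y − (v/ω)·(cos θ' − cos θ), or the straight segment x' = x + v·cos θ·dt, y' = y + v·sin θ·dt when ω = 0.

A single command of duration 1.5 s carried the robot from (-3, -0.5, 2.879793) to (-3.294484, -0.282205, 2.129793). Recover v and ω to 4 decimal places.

v = 0.2500, ω = -0.5000

Δθ = 2.129793 − 2.879793 = -0.750000
ω = Δθ/dt = -0.750000/1.5 = -0.5000
R = Δx/(sin θ' − sin θ) = -0.5000
v = R·ω = -0.5000·-0.5000 = 0.2500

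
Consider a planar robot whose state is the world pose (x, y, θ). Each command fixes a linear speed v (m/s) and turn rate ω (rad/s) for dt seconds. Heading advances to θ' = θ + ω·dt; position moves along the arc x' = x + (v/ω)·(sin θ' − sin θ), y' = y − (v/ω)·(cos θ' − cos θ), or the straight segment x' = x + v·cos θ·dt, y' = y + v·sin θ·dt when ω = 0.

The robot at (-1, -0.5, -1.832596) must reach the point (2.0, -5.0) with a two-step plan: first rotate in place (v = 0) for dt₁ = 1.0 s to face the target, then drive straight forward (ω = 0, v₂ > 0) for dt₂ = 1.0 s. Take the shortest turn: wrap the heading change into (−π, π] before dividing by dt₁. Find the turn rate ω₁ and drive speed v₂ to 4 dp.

heading to target = atan2(-5−-0.5, 2−-1) = -0.9828
Δθ = wrap(-0.9828 − -1.8326) = 0.8498; ω₁ = Δθ/dt₁ = 0.8498
distance = √((2−-1)² + (-5−-0.5)²) = 5.4083; v₂ = distance/dt₂ = 5.4083

ω₁ = 0.8498, v₂ = 5.4083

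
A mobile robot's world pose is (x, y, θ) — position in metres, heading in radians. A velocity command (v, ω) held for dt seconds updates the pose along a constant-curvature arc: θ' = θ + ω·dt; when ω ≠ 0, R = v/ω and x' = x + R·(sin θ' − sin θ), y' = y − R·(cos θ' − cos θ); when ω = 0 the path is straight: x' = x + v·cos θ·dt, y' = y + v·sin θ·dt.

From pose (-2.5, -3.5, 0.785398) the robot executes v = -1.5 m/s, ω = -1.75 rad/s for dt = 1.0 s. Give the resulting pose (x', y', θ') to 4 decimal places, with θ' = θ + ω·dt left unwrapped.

(-3.8105, -3.3823, -0.9646)

θ' = 0.7854 + -1.75·1.0 = -0.9646
R = v/ω = -1.5/-1.75 = 0.8571
x' = -2.5 + 0.8571·(sin -0.9646 − sin 0.7854) = -3.8105
y' = -3.5 − 0.8571·(cos -0.9646 − cos 0.7854) = -3.3823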